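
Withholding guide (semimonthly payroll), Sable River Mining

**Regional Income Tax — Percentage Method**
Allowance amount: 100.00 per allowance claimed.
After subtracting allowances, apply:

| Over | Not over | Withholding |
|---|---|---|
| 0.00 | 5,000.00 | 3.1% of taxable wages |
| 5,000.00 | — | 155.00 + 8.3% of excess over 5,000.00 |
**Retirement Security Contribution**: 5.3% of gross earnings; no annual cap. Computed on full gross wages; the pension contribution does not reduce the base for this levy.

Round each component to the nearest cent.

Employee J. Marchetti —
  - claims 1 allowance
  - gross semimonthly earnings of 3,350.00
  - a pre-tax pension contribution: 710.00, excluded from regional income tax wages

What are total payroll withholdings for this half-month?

256.29

Regional Income Tax: taxable = 3,350.00 − 710.00 − 1×100.00 = 2,540.00
  3.1% × 2,540.00 = 78.74
Retirement Security Contribution: 5.3% × 3,350.00 = 177.55
Total: 78.74 + 177.55 = 256.29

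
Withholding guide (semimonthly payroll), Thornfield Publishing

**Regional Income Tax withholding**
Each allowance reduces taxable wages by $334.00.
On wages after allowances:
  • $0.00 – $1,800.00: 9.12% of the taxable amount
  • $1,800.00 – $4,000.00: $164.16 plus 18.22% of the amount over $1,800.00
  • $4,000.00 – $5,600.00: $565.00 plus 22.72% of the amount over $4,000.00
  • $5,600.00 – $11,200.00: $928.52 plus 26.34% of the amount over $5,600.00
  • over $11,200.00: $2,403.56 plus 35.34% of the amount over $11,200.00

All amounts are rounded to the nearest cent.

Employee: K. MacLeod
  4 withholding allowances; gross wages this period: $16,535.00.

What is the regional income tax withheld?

$3,816.81

Regional Income Tax: taxable = $16,535.00 − 4×$334.00 = $15,199.00
  $2,403.56 + 35.34% × ($15,199.00 − $11,200.00) = $2,403.56 + 35.34% × $3,999.00 = $3,816.81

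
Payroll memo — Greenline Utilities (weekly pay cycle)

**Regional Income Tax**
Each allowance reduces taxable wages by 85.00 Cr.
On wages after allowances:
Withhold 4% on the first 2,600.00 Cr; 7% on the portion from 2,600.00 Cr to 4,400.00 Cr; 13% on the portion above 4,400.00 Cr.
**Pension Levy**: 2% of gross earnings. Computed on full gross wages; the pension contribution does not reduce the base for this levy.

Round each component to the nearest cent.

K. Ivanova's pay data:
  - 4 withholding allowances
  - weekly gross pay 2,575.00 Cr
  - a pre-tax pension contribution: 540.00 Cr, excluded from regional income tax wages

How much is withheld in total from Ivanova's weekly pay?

119.30 Cr

Regional Income Tax: taxable = 2,575.00 Cr − 540.00 Cr − 4×85.00 Cr = 1,695.00 Cr
  4% × 1,695.00 Cr = 67.80 Cr
Pension Levy: 2% × 2,575.00 Cr = 51.50 Cr
Total: 67.80 Cr + 51.50 Cr = 119.30 Cr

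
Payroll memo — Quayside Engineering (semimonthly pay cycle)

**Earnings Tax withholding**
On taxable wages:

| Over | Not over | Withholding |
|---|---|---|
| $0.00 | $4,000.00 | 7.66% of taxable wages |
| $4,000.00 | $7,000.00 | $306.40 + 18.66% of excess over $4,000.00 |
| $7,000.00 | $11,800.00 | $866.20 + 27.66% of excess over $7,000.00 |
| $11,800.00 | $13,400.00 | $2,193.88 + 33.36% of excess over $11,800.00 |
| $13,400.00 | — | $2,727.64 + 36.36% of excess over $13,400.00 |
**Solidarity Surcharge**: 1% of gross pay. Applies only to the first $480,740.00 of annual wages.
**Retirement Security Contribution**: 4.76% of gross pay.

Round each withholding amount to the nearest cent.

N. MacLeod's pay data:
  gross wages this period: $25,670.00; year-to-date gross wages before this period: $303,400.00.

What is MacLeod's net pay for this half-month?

$17,002.40

Earnings Tax: taxable = $25,670.00
  $2,727.64 + 36.36% × ($25,670.00 − $13,400.00) = $2,727.64 + 36.36% × $12,270.00 = $7,189.01
Solidarity Surcharge: 1% × $25,670.00 = $256.70
Retirement Security Contribution: 4.76% × $25,670.00 = $1,221.89
Total withheld: $7,189.01 + $256.70 + $1,221.89 = $8,667.60
Net pay: $25,670.00 − $8,667.60 = $17,002.40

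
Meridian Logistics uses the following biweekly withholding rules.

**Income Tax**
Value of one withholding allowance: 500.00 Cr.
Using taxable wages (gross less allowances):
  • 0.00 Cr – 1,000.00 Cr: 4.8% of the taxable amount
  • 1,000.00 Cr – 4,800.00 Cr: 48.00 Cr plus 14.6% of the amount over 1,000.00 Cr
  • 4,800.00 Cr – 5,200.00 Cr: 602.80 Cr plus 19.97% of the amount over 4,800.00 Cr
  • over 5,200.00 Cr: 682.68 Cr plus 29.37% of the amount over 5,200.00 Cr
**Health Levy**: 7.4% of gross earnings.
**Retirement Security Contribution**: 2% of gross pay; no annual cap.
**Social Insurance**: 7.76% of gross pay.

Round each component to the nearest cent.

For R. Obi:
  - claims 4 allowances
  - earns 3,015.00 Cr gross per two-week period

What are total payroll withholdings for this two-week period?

567.56 Cr

Income Tax: taxable = 3,015.00 Cr − 4×500.00 Cr = 1,015.00 Cr
  48.00 Cr + 14.6% × (1,015.00 Cr − 1,000.00 Cr) = 48.00 Cr + 14.6% × 15.00 Cr = 50.19 Cr
Health Levy: 7.4% × 3,015.00 Cr = 223.11 Cr
Retirement Security Contribution: 2% × 3,015.00 Cr = 60.30 Cr
Social Insurance: 7.76% × 3,015.00 Cr = 233.96 Cr
Total: 50.19 Cr + 223.11 Cr + 60.30 Cr + 233.96 Cr = 567.56 Cr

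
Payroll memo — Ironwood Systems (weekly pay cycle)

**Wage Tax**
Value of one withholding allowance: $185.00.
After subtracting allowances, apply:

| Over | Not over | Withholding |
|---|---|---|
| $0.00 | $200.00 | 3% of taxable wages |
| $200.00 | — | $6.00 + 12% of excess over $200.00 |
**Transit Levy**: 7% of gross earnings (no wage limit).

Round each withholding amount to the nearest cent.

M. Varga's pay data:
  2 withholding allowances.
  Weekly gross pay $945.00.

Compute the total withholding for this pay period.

Wage Tax: taxable = $945.00 − 2×$185.00 = $575.00
  $6.00 + 12% × ($575.00 − $200.00) = $6.00 + 12% × $375.00 = $51.00
Transit Levy: 7% × $945.00 = $66.15
Total: $51.00 + $66.15 = $117.15

$117.15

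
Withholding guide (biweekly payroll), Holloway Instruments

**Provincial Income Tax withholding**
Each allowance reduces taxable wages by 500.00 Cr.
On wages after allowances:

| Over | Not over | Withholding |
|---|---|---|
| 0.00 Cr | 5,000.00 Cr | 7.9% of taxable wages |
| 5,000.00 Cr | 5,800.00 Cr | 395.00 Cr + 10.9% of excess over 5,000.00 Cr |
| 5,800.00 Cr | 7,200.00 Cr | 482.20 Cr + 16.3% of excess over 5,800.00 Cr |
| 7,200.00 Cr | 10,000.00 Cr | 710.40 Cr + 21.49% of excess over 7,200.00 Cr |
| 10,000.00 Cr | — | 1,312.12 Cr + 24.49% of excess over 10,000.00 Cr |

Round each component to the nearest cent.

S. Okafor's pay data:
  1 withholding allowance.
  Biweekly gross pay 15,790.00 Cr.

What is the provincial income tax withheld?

2,607.64 Cr

Provincial Income Tax: taxable = 15,790.00 Cr − 1×500.00 Cr = 15,290.00 Cr
  1,312.12 Cr + 24.49% × (15,290.00 Cr − 10,000.00 Cr) = 1,312.12 Cr + 24.49% × 5,290.00 Cr = 2,607.64 Cr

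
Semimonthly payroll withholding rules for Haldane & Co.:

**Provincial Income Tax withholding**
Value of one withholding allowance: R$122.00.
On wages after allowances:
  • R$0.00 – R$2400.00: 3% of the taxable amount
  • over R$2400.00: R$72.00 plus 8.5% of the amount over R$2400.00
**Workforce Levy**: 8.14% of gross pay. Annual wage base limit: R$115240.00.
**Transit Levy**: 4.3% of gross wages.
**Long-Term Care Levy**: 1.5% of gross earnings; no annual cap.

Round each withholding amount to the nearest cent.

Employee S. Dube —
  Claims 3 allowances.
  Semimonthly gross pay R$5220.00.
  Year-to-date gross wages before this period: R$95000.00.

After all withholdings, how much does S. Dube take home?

Provincial Income Tax: taxable = R$5220.00 − 3×R$122.00 = R$4854.00
  R$72.00 + 8.5% × (R$4854.00 − R$2400.00) = R$72.00 + 8.5% × R$2454.00 = R$280.59
Workforce Levy: 8.14% × R$5220.00 = R$424.91
Transit Levy: 4.3% × R$5220.00 = R$224.46
Long-Term Care Levy: 1.5% × R$5220.00 = R$78.30
Total withheld: R$280.59 + R$424.91 + R$224.46 + R$78.30 = R$1008.26
Net pay: R$5220.00 − R$1008.26 = R$4211.74

R$4211.74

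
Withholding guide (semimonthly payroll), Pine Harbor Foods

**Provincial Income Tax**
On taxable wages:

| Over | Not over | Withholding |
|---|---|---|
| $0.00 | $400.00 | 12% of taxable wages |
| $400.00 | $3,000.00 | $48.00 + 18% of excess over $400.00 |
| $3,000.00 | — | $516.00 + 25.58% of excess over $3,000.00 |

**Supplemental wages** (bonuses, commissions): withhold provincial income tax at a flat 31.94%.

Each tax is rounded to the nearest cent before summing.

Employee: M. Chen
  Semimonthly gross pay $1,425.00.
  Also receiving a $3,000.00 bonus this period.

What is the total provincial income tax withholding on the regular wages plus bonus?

$1,190.70

Provincial Income Tax: taxable = $1,425.00
  $48.00 + 18% × ($1,425.00 − $400.00) = $48.00 + 18% × $1,025.00 = $232.50
Supplemental (31.94% flat on bonus): 31.94% × $3,000.00 = $958.20
Total provincial income tax: $232.50 + $958.20 = $1,190.70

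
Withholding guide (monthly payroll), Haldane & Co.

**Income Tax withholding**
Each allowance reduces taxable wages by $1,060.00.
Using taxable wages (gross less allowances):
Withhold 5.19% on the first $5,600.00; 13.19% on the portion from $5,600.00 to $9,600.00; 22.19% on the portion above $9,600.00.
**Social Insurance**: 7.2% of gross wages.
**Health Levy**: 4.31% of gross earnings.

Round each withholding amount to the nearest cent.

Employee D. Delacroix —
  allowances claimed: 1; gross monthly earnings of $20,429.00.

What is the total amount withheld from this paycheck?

Income Tax: taxable = $20,429.00 − 1×$1,060.00 = $19,369.00
  $818.24 + 22.19% × ($19,369.00 − $9,600.00) = $818.24 + 22.19% × $9,769.00 = $2,985.98
Social Insurance: 7.2% × $20,429.00 = $1,470.89
Health Levy: 4.31% × $20,429.00 = $880.49
Total: $2,985.98 + $1,470.89 + $880.49 = $5,337.36

$5,337.36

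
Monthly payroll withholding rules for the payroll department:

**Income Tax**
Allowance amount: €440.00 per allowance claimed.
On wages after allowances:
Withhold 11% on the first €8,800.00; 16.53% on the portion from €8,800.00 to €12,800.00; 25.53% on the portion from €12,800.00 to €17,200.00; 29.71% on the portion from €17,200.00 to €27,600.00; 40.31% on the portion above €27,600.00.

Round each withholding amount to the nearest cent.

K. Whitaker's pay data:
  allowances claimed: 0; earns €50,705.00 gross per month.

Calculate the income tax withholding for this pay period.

€15,155.99

Income Tax: taxable = €50,705.00
  €5,842.36 + 40.31% × (€50,705.00 − €27,600.00) = €5,842.36 + 40.31% × €23,105.00 = €15,155.99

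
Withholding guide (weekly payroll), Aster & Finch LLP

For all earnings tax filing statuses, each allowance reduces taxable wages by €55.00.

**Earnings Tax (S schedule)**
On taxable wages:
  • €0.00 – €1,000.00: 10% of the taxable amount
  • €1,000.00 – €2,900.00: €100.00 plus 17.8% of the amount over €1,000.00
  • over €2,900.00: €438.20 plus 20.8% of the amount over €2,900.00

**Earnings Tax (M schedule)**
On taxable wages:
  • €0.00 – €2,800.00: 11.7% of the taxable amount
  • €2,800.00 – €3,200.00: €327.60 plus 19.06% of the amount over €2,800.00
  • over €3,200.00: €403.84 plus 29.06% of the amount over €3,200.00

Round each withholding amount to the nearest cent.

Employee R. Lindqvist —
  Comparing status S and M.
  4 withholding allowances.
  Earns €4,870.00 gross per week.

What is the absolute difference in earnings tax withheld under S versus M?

€23.01

Earnings Tax (S): taxable = €4,870.00 − 4×€55.00 = €4,650.00
  €438.20 + 20.8% × (€4,650.00 − €2,900.00) = €438.20 + 20.8% × €1,750.00 = €802.20
Earnings Tax (M): taxable = €4,870.00 − 4×€55.00 = €4,650.00
  €403.84 + 29.06% × (€4,650.00 − €3,200.00) = €403.84 + 29.06% × €1,450.00 = €825.21
Difference: |€802.20 − €825.21| = €23.01 (higher under M)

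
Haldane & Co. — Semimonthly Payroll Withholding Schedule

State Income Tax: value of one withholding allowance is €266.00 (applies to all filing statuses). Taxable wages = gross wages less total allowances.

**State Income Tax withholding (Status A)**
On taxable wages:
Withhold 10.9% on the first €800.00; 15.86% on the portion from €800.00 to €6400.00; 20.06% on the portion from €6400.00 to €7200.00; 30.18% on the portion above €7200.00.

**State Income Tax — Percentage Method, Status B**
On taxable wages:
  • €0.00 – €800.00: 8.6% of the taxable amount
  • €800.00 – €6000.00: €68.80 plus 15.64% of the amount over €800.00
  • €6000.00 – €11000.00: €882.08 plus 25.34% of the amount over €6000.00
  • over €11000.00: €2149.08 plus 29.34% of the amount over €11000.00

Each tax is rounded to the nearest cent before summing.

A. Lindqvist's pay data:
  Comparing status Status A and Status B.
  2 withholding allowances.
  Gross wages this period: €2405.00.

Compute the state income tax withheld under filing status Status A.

€257.38

State Income Tax (Status A): taxable = €2405.00 − 2×€266.00 = €1873.00
  €87.20 + 15.86% × (€1873.00 − €800.00) = €87.20 + 15.86% × €1073.00 = €257.38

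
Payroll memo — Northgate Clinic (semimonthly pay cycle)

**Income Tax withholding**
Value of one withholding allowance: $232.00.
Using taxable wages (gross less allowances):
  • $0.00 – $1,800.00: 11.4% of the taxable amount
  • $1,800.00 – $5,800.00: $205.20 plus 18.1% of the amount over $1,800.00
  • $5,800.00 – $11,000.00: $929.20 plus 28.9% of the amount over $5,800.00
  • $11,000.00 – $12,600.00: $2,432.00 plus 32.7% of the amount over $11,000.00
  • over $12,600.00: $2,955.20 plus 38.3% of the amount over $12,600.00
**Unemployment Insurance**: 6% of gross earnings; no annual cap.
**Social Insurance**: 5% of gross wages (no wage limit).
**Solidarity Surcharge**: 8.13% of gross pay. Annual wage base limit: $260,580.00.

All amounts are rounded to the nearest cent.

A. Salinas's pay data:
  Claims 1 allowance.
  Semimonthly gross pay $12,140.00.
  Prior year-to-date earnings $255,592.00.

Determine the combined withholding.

$4,469.84

Income Tax: taxable = $12,140.00 − 1×$232.00 = $11,908.00
  $2,432.00 + 32.7% × ($11,908.00 − $11,000.00) = $2,432.00 + 32.7% × $908.00 = $2,728.92
Unemployment Insurance: 6% × $12,140.00 = $728.40
Social Insurance: 5% × $12,140.00 = $607.00
Solidarity Surcharge: cap $260,580.00 − YTD $255,592.00 = $4,988.00 subject; 8.13% × $4,988.00 = $405.52
Total: $2,728.92 + $728.40 + $607.00 + $405.52 = $4,469.84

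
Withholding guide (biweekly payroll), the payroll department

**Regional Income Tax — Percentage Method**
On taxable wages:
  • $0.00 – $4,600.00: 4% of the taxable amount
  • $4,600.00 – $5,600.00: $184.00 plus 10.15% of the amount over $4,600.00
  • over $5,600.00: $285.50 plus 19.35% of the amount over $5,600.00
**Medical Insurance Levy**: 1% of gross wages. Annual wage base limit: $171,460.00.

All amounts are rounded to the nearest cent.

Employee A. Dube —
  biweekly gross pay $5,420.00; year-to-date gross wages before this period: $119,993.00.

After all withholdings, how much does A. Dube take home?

Regional Income Tax: taxable = $5,420.00
  $184.00 + 10.15% × ($5,420.00 − $4,600.00) = $184.00 + 10.15% × $820.00 = $267.23
Medical Insurance Levy: 1% × $5,420.00 = $54.20
Total withheld: $267.23 + $54.20 = $321.43
Net pay: $5,420.00 − $321.43 = $5,098.57

$5,098.57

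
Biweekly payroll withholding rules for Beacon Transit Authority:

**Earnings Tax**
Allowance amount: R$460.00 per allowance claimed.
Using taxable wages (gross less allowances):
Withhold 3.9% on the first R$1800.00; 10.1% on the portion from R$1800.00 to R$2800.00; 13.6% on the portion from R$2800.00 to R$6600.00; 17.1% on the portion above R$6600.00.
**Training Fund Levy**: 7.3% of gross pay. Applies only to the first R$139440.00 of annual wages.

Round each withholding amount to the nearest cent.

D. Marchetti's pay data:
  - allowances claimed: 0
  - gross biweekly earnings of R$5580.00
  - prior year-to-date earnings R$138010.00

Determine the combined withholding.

Earnings Tax: taxable = R$5580.00
  R$171.20 + 13.6% × (R$5580.00 − R$2800.00) = R$171.20 + 13.6% × R$2780.00 = R$549.28
Training Fund Levy: cap R$139440.00 − YTD R$138010.00 = R$1430.00 subject; 7.3% × R$1430.00 = R$104.39
Total: R$549.28 + R$104.39 = R$653.67

R$653.67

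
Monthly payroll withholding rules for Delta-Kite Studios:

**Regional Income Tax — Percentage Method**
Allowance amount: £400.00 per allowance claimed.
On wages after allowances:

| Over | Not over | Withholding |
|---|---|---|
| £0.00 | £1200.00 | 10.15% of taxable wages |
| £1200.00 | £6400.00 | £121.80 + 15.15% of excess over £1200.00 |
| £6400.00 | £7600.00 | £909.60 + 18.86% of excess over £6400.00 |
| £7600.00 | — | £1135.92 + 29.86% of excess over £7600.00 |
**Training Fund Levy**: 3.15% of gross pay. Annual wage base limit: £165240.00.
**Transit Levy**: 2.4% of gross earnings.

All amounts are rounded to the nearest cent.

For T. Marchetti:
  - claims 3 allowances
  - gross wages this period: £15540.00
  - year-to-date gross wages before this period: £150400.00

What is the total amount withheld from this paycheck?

£3988.90

Regional Income Tax: taxable = £15540.00 − 3×£400.00 = £14340.00
  £1135.92 + 29.86% × (£14340.00 − £7600.00) = £1135.92 + 29.86% × £6740.00 = £3148.48
Training Fund Levy: cap £165240.00 − YTD £150400.00 = £14840.00 subject; 3.15% × £14840.00 = £467.46
Transit Levy: 2.4% × £15540.00 = £372.96
Total: £3148.48 + £467.46 + £372.96 = £3988.90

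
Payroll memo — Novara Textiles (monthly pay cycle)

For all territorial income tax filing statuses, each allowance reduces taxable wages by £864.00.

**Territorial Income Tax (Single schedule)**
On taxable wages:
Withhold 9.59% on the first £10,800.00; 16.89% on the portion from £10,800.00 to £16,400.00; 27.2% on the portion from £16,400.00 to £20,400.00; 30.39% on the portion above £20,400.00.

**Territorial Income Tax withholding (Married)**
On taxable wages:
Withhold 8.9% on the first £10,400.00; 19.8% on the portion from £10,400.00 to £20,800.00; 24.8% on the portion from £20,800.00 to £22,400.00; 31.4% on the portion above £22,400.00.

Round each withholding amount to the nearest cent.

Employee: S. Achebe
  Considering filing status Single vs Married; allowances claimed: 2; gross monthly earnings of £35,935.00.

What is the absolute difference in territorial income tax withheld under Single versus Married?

Territorial Income Tax (Single): taxable = £35,935.00 − 2×£864.00 = £34,207.00
  £3,069.56 + 30.39% × (£34,207.00 − £20,400.00) = £3,069.56 + 30.39% × £13,807.00 = £7,265.51
Territorial Income Tax (Married): taxable = £35,935.00 − 2×£864.00 = £34,207.00
  £3,381.60 + 31.4% × (£34,207.00 − £22,400.00) = £3,381.60 + 31.4% × £11,807.00 = £7,089.00
Difference: |£7,265.51 − £7,089.00| = £176.51 (higher under Single)

£176.51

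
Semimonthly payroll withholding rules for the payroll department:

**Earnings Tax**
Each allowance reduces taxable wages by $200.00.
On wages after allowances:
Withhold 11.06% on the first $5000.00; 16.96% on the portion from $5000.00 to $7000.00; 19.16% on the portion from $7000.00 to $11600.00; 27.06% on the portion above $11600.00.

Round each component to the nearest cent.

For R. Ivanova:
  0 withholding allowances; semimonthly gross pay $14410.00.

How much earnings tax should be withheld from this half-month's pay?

Earnings Tax: taxable = $14410.00
  $1773.56 + 27.06% × ($14410.00 − $11600.00) = $1773.56 + 27.06% × $2810.00 = $2533.95

$2533.95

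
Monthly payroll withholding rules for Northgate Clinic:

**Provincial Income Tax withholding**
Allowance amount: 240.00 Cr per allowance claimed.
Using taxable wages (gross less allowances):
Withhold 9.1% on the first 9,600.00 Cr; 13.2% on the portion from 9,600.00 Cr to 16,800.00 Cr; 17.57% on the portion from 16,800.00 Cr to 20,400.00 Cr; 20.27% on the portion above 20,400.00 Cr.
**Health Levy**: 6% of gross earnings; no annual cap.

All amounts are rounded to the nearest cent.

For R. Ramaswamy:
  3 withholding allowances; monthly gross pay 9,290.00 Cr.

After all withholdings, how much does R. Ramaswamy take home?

7,952.73 Cr

Provincial Income Tax: taxable = 9,290.00 Cr − 3×240.00 Cr = 8,570.00 Cr
  9.1% × 8,570.00 Cr = 779.87 Cr
Health Levy: 6% × 9,290.00 Cr = 557.40 Cr
Total withheld: 779.87 Cr + 557.40 Cr = 1,337.27 Cr
Net pay: 9,290.00 Cr − 1,337.27 Cr = 7,952.73 Cr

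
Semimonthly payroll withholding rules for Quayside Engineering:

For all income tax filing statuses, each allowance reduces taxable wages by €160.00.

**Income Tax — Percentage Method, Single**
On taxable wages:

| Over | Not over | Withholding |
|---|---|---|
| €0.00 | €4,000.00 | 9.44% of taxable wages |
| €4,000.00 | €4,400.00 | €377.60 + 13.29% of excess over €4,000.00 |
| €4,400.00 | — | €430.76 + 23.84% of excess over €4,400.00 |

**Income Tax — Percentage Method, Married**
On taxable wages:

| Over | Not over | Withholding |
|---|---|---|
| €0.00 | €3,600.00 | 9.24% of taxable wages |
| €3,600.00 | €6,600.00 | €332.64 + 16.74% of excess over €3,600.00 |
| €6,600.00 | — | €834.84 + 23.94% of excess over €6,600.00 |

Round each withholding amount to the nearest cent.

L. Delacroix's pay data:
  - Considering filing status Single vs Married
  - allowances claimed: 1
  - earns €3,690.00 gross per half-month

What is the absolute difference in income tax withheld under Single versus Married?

€7.06

Income Tax (Single): taxable = €3,690.00 − 1×€160.00 = €3,530.00
  9.44% × €3,530.00 = €333.23
Income Tax (Married): taxable = €3,690.00 − 1×€160.00 = €3,530.00
  9.24% × €3,530.00 = €326.17
Difference: |€333.23 − €326.17| = €7.06 (higher under Single)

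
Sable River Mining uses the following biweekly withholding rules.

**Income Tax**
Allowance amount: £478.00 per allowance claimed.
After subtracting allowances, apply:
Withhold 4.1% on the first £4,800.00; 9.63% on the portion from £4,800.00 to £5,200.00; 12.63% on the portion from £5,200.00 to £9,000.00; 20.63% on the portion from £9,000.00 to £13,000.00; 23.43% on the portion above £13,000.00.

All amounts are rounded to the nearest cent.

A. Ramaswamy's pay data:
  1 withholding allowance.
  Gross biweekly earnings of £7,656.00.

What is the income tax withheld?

Income Tax: taxable = £7,656.00 − 1×£478.00 = £7,178.00
  £235.32 + 12.63% × (£7,178.00 − £5,200.00) = £235.32 + 12.63% × £1,978.00 = £485.14

£485.14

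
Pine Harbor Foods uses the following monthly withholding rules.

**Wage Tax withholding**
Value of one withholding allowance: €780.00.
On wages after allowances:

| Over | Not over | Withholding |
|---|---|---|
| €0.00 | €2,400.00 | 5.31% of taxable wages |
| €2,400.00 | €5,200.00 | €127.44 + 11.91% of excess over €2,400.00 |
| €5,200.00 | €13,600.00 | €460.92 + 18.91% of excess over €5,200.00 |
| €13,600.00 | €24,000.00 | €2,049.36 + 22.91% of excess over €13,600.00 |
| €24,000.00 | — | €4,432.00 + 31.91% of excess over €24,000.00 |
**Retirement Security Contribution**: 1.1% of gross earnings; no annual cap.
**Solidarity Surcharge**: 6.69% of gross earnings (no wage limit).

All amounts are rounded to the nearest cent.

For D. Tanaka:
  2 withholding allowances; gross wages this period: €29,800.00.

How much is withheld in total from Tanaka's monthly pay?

Wage Tax: taxable = €29,800.00 − 2×€780.00 = €28,240.00
  €4,432.00 + 31.91% × (€28,240.00 − €24,000.00) = €4,432.00 + 31.91% × €4,240.00 = €5,784.98
Retirement Security Contribution: 1.1% × €29,800.00 = €327.80
Solidarity Surcharge: 6.69% × €29,800.00 = €1,993.62
Total: €5,784.98 + €327.80 + €1,993.62 = €8,106.40

€8,106.40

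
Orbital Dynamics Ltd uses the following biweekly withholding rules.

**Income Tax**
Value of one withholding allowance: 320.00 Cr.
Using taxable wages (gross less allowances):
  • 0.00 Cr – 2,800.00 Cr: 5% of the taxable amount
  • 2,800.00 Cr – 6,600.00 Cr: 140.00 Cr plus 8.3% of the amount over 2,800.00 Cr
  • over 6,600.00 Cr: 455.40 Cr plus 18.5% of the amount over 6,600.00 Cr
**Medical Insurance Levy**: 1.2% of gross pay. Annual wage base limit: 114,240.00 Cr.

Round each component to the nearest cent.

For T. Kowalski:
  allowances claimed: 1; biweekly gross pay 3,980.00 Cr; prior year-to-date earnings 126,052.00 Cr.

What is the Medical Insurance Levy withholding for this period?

0.00 Cr

Medical Insurance Levy: YTD 126,052.00 Cr ≥ cap 114,240.00 Cr → 0.00 Cr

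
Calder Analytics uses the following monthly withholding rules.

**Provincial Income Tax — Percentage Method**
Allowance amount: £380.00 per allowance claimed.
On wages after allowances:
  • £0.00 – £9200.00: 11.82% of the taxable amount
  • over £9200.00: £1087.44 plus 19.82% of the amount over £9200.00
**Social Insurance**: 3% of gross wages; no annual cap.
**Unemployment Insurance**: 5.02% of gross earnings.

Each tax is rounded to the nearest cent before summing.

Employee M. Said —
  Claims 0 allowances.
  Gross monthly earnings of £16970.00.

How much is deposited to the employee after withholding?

£12981.56

Provincial Income Tax: taxable = £16970.00
  £1087.44 + 19.82% × (£16970.00 − £9200.00) = £1087.44 + 19.82% × £7770.00 = £2627.45
Social Insurance: 3% × £16970.00 = £509.10
Unemployment Insurance: 5.02% × £16970.00 = £851.89
Total withheld: £2627.45 + £509.10 + £851.89 = £3988.44
Net pay: £16970.00 − £3988.44 = £12981.56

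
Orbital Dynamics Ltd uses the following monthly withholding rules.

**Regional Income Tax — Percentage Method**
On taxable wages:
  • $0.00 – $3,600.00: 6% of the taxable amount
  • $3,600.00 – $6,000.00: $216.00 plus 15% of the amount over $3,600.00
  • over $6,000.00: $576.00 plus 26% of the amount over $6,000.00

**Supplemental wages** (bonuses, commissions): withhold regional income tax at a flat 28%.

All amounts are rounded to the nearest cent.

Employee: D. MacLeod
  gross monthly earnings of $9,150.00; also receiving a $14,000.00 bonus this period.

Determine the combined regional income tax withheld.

Regional Income Tax: taxable = $9,150.00
  $576.00 + 26% × ($9,150.00 − $6,000.00) = $576.00 + 26% × $3,150.00 = $1,395.00
Supplemental (28% flat on bonus): 28% × $14,000.00 = $3,920.00
Total regional income tax: $1,395.00 + $3,920.00 = $5,315.00

$5,315.00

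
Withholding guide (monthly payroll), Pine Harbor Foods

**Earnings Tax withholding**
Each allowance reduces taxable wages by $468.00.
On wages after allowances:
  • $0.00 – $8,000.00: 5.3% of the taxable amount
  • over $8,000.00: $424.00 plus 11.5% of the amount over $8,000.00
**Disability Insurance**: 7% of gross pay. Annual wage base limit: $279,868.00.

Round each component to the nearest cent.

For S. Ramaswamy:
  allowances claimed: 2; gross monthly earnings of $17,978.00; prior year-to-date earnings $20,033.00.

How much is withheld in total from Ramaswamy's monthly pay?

Earnings Tax: taxable = $17,978.00 − 2×$468.00 = $17,042.00
  $424.00 + 11.5% × ($17,042.00 − $8,000.00) = $424.00 + 11.5% × $9,042.00 = $1,463.83
Disability Insurance: 7% × $17,978.00 = $1,258.46
Total: $1,463.83 + $1,258.46 = $2,722.29

$2,722.29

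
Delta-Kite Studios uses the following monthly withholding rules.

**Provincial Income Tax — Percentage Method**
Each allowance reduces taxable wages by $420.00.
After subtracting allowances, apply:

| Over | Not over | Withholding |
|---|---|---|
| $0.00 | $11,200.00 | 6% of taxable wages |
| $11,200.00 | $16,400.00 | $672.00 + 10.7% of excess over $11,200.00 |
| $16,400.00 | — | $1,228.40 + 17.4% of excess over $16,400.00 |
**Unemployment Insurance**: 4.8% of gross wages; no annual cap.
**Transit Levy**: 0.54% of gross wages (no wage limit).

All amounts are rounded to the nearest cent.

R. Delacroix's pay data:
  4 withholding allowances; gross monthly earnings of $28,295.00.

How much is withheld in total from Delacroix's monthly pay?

$4,516.76

Provincial Income Tax: taxable = $28,295.00 − 4×$420.00 = $26,615.00
  $1,228.40 + 17.4% × ($26,615.00 − $16,400.00) = $1,228.40 + 17.4% × $10,215.00 = $3,005.81
Unemployment Insurance: 4.8% × $28,295.00 = $1,358.16
Transit Levy: 0.54% × $28,295.00 = $152.79
Total: $3,005.81 + $1,358.16 + $152.79 = $4,516.76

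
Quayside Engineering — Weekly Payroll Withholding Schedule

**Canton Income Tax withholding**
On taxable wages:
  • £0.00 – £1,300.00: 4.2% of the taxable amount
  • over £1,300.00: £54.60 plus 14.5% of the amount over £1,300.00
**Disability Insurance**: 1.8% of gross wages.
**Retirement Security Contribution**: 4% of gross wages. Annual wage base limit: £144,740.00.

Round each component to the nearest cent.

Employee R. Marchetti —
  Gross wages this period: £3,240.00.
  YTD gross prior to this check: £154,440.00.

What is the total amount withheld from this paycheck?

£394.22

Canton Income Tax: taxable = £3,240.00
  £54.60 + 14.5% × (£3,240.00 − £1,300.00) = £54.60 + 14.5% × £1,940.00 = £335.90
Disability Insurance: 1.8% × £3,240.00 = £58.32
Retirement Security Contribution: YTD £154,440.00 ≥ cap £144,740.00 → £0.00
Total: £335.90 + £58.32 + £0.00 = £394.22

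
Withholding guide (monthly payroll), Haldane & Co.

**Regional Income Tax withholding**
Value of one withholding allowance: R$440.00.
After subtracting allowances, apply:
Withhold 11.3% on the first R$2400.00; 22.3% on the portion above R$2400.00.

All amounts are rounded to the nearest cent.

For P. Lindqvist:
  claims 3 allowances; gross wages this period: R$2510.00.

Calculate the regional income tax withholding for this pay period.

R$134.47

Regional Income Tax: taxable = R$2510.00 − 3×R$440.00 = R$1190.00
  11.3% × R$1190.00 = R$134.47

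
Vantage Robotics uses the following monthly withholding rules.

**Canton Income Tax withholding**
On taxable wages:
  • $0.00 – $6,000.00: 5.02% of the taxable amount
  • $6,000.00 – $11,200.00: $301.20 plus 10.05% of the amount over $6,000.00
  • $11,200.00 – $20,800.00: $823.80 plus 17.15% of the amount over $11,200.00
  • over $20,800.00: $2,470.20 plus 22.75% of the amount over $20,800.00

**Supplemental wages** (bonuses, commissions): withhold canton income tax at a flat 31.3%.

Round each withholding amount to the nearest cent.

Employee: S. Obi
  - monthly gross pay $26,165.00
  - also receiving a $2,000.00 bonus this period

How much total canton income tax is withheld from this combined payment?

Canton Income Tax: taxable = $26,165.00
  $2,470.20 + 22.75% × ($26,165.00 − $20,800.00) = $2,470.20 + 22.75% × $5,365.00 = $3,690.74
Supplemental (31.3% flat on bonus): 31.3% × $2,000.00 = $626.00
Total canton income tax: $3,690.74 + $626.00 = $4,316.74

$4,316.74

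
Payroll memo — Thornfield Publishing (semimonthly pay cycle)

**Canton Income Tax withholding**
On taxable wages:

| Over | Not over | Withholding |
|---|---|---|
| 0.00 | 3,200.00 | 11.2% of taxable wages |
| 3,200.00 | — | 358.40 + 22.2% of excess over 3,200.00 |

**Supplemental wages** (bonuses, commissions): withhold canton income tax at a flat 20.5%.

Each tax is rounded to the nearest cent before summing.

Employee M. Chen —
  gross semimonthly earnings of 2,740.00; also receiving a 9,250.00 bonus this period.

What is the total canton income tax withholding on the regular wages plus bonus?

2,203.13

Canton Income Tax: taxable = 2,740.00
  11.2% × 2,740.00 = 306.88
Supplemental (20.5% flat on bonus): 20.5% × 9,250.00 = 1,896.25
Total canton income tax: 306.88 + 1,896.25 = 2,203.13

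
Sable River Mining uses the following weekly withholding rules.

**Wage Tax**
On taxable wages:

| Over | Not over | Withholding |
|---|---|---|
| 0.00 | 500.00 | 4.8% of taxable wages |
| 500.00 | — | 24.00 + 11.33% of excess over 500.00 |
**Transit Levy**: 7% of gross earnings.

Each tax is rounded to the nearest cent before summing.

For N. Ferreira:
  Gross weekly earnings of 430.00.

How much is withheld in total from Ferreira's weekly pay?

50.74

Wage Tax: taxable = 430.00
  4.8% × 430.00 = 20.64
Transit Levy: 7% × 430.00 = 30.10
Total: 20.64 + 30.10 = 50.74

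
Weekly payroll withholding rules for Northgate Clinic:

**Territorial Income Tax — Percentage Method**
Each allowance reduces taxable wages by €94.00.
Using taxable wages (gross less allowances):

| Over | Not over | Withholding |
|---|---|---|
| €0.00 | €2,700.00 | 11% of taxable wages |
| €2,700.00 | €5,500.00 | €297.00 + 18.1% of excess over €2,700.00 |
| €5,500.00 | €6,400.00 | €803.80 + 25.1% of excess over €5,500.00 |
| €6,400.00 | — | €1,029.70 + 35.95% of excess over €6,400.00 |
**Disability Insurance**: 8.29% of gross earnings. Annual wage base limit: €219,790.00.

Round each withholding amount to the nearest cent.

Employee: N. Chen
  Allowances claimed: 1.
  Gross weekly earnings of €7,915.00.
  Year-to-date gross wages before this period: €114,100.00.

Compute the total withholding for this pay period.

€2,196.70

Territorial Income Tax: taxable = €7,915.00 − 1×€94.00 = €7,821.00
  €1,029.70 + 35.95% × (€7,821.00 − €6,400.00) = €1,029.70 + 35.95% × €1,421.00 = €1,540.55
Disability Insurance: 8.29% × €7,915.00 = €656.15
Total: €1,540.55 + €656.15 = €2,196.70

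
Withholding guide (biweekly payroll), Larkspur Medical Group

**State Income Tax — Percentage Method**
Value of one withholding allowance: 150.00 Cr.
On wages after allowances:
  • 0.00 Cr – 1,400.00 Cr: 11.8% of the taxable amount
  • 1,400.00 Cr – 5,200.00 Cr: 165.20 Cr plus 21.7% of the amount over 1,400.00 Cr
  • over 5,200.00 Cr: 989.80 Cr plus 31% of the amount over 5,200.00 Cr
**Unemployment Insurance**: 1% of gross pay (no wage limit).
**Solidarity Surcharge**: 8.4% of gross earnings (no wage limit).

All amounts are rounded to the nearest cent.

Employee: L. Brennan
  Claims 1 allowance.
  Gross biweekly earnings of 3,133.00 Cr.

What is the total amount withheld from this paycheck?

State Income Tax: taxable = 3,133.00 Cr − 1×150.00 Cr = 2,983.00 Cr
  165.20 Cr + 21.7% × (2,983.00 Cr − 1,400.00 Cr) = 165.20 Cr + 21.7% × 1,583.00 Cr = 508.71 Cr
Unemployment Insurance: 1% × 3,133.00 Cr = 31.33 Cr
Solidarity Surcharge: 8.4% × 3,133.00 Cr = 263.17 Cr
Total: 508.71 Cr + 31.33 Cr + 263.17 Cr = 803.21 Cr

803.21 Cr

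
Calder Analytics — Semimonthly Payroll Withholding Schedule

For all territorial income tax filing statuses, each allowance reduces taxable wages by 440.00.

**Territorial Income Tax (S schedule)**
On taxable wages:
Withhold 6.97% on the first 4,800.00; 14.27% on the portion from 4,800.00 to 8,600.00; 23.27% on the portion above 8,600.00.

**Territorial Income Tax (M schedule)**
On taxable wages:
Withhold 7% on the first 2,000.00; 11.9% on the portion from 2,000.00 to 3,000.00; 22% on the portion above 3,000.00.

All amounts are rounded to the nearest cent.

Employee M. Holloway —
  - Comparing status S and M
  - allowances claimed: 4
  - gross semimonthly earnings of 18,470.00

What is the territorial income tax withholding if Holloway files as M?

3,275.20

Territorial Income Tax (M): taxable = 18,470.00 − 4×440.00 = 16,710.00
  259.00 + 22% × (16,710.00 − 3,000.00) = 259.00 + 22% × 13,710.00 = 3,275.20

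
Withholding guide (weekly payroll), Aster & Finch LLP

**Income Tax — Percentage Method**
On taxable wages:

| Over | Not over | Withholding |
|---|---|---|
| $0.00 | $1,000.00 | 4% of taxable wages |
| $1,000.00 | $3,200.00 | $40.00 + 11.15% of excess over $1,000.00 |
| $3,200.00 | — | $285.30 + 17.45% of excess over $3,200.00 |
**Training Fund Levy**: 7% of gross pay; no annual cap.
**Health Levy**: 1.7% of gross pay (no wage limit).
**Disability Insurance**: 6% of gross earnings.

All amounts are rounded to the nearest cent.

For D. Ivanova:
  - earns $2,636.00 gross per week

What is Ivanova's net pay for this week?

Income Tax: taxable = $2,636.00
  $40.00 + 11.15% × ($2,636.00 − $1,000.00) = $40.00 + 11.15% × $1,636.00 = $222.41
Training Fund Levy: 7% × $2,636.00 = $184.52
Health Levy: 1.7% × $2,636.00 = $44.81
Disability Insurance: 6% × $2,636.00 = $158.16
Total withheld: $222.41 + $184.52 + $44.81 + $158.16 = $609.90
Net pay: $2,636.00 − $609.90 = $2,026.10

$2,026.10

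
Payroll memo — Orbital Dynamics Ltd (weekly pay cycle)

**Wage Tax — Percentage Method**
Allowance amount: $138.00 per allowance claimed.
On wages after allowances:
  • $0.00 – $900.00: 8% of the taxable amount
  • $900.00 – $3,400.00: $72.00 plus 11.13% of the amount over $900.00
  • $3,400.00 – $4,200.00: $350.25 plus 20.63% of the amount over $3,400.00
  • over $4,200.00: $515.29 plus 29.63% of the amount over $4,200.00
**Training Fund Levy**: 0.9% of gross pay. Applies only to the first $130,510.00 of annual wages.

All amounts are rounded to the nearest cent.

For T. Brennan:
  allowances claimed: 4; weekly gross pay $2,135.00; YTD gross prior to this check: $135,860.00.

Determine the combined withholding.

Wage Tax: taxable = $2,135.00 − 4×$138.00 = $1,583.00
  $72.00 + 11.13% × ($1,583.00 − $900.00) = $72.00 + 11.13% × $683.00 = $148.02
Training Fund Levy: YTD $135,860.00 ≥ cap $130,510.00 → $0.00
Total: $148.02 + $0.00 = $148.02

$148.02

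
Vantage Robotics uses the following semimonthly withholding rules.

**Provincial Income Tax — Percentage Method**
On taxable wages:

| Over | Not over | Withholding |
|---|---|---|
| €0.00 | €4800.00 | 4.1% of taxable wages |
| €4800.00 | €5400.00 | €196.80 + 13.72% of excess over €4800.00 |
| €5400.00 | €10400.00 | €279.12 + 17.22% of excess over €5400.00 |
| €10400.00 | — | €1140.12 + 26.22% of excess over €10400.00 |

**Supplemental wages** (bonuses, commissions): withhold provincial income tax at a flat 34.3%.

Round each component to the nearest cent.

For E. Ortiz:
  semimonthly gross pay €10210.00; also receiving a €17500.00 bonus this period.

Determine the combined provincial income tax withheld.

Provincial Income Tax: taxable = €10210.00
  €279.12 + 17.22% × (€10210.00 − €5400.00) = €279.12 + 17.22% × €4810.00 = €1107.40
Supplemental (34.3% flat on bonus): 34.3% × €17500.00 = €6002.50
Total provincial income tax: €1107.40 + €6002.50 = €7109.90

€7109.90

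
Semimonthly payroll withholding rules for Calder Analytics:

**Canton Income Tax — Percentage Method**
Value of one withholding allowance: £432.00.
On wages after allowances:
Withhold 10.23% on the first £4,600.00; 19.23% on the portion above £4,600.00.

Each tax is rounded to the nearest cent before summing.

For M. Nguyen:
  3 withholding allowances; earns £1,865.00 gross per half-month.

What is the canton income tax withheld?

Canton Income Tax: taxable = £1,865.00 − 3×£432.00 = £569.00
  10.23% × £569.00 = £58.21

£58.21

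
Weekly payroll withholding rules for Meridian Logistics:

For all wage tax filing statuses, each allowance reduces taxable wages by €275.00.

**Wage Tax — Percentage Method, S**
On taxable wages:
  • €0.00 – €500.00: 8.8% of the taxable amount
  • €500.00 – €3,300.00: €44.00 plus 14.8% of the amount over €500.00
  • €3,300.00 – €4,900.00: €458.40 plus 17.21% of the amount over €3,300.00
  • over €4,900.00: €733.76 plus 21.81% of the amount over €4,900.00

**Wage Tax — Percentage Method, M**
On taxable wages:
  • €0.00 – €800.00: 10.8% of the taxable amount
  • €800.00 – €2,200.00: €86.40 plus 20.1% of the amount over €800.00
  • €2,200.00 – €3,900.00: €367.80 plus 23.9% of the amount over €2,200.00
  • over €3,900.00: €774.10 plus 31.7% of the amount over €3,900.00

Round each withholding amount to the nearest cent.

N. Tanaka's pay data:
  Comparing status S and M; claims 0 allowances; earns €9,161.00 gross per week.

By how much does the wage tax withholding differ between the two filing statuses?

Wage Tax (S): taxable = €9,161.00
  €733.76 + 21.81% × (€9,161.00 − €4,900.00) = €733.76 + 21.81% × €4,261.00 = €1,663.08
Wage Tax (M): taxable = €9,161.00
  €774.10 + 31.7% × (€9,161.00 − €3,900.00) = €774.10 + 31.7% × €5,261.00 = €2,441.84
Difference: |€1,663.08 − €2,441.84| = €778.76 (higher under M)

€778.76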